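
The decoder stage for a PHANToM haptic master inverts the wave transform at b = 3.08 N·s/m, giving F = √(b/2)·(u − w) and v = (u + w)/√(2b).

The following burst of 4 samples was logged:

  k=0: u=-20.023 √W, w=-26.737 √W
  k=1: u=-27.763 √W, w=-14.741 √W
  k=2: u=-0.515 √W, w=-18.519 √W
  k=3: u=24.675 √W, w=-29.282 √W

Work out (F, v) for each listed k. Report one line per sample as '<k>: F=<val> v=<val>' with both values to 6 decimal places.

0: F=8.331855 v=-18.840141
1: F=-16.159877 v=-17.125350
2: F=22.342376 v=-7.669017
3: F=66.958876 v=-1.856213

k=0: u−w=6.714000, u+w=-46.760000; √(b/2)=1.240967, √(2b)=2.481935; F=1.240967×6.714=8.331855, v=-46.760000/2.481935=-18.840141
k=1: u−w=-13.022000, u+w=-42.504000; √(b/2)=1.240967, √(2b)=2.481935; F=1.240967×(-13.022)=-16.159877, v=-42.504000/2.481935=-17.125350
k=2: u−w=18.004000, u+w=-19.034000; √(b/2)=1.240967, √(2b)=2.481935; F=1.240967×18.004=22.342376, v=-19.034000/2.481935=-7.669017
k=3: u−w=53.957000, u+w=-4.607000; √(b/2)=1.240967, √(2b)=2.481935; F=1.240967×53.957=66.958876, v=-4.607000/2.481935=-1.856213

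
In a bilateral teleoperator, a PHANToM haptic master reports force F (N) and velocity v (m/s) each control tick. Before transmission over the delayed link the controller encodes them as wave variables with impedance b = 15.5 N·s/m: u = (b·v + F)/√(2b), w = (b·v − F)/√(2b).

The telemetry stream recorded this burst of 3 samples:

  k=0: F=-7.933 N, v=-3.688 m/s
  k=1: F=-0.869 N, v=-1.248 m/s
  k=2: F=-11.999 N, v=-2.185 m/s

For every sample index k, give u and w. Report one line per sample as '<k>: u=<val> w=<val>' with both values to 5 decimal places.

k=0: b·v=15.5×(-3.688)=-57.16400; √(2b)=5.56776; u=(-57.16400+(-7.933))/5.56776=-11.69177, w=(-57.16400−(-7.933))/5.56776=-8.84215
k=1: b·v=15.5×(-1.248)=-19.34400; √(2b)=5.56776; u=(-19.34400+(-0.869))/5.56776=-3.63036, w=(-19.34400−(-0.869))/5.56776=-3.31821
k=2: b·v=15.5×(-2.185)=-33.86750; √(2b)=5.56776; u=(-33.86750+(-11.999))/5.56776=-8.23787, w=(-33.86750−(-11.999))/5.56776=-3.92770

0: u=-11.69177 w=-8.84215
1: u=-3.63036 w=-3.31821
2: u=-8.23787 w=-3.92770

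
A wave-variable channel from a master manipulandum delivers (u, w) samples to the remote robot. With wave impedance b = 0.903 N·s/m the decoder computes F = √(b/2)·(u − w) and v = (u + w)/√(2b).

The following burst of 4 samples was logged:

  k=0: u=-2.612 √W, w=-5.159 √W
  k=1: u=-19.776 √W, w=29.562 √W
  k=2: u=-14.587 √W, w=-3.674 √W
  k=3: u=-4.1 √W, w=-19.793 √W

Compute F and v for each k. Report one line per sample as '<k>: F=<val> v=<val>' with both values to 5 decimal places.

k=0: u−w=2.54700, u+w=-7.77100; √(b/2)=0.67194, √(2b)=1.34387; F=0.67194×2.547=1.71142, v=-7.77100/1.34387=-5.78253
k=1: u−w=-49.33800, u+w=9.78600; √(b/2)=0.67194, √(2b)=1.34387; F=0.67194×(-49.338)=-33.15205, v=9.78600/1.34387=7.28193
k=2: u−w=-10.91300, u+w=-18.26100; √(b/2)=0.67194, √(2b)=1.34387; F=0.67194×(-10.913)=-7.33285, v=-18.26100/1.34387=-13.58832
k=3: u−w=15.69300, u+w=-23.89300; √(b/2)=0.67194, √(2b)=1.34387; F=0.67194×15.693=10.54472, v=-23.89300/1.34387=-17.77918

0: F=1.71142 v=-5.78253
1: F=-33.15205 v=7.28193
2: F=-7.33285 v=-13.58832
3: F=10.54472 v=-17.77918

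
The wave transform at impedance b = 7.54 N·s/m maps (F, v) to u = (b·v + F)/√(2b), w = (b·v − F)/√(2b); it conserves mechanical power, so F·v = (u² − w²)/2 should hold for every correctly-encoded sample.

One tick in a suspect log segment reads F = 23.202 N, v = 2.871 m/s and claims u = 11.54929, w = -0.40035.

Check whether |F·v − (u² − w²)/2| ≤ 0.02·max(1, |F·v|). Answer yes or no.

yes

F·v = 23.202×2.871 = 66.6129 W.
(u² − w²)/2 = (133.3861 − 0.1603)/2 = 66.6129 W.
|Δ| = 0.0000;  2% of max(1, |F·v|) = 1.3323.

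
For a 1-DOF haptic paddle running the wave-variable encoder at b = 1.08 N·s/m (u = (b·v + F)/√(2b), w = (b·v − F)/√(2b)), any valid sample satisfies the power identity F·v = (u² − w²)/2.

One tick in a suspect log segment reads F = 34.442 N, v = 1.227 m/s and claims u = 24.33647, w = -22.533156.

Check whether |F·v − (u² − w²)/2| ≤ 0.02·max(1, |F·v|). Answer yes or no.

yes

F·v = 34.442×1.227 = 42.260334 W.
(u² − w²)/2 = (592.263772 − 507.743119)/2 = 42.260326 W.
|Δ| = 0.000008;  2% of max(1, |F·v|) = 0.845207.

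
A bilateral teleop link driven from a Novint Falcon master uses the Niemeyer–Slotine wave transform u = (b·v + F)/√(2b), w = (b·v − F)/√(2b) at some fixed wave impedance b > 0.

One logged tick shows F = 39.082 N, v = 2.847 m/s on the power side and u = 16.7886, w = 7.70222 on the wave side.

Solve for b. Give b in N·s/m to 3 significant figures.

u + w = 24.49082;  u + w = √(2b)·v, so √(2b) = 24.49082/2.847 = 8.60233.
b = (√(2b))²/2 = 74.00000/2 = 37.00000.
(Check via u − w = 2F/√(2b): u − w = 9.08638, 2F/√(2b) = 9.08638.)

b = 37 N·s/m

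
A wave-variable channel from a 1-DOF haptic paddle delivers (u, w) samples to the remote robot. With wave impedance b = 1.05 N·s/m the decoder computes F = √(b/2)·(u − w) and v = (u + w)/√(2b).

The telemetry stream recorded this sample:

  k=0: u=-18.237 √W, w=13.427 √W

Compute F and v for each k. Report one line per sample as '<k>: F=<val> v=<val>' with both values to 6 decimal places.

k=0: u−w=-31.664000, u+w=-4.810000; √(b/2)=0.724569, √(2b)=1.449138; F=0.724569×(-31.664)=-22.942748, v=-4.810000/1.449138=-3.319215

0: F=-22.942748 v=-3.319215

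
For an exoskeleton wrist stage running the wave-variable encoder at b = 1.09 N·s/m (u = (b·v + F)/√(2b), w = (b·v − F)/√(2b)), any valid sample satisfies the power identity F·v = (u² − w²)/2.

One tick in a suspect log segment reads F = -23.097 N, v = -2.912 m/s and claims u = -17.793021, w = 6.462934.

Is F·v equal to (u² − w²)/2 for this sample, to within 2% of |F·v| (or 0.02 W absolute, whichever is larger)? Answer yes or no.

F·v = (-23.097)×(-2.912) = 67.258464 W.
(u² − w²)/2 = (316.591596 − 41.769516)/2 = 137.411040 W.
|Δ| = 70.152576;  2% of max(1, |F·v|) = 1.345169.

no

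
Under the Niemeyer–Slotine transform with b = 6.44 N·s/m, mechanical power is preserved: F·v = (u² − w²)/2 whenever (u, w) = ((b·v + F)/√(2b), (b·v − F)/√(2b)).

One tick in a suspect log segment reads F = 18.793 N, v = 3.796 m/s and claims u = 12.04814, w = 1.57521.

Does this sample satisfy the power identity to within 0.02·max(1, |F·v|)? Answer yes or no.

F·v = 18.793×3.796 = 71.3382 W.
(u² − w²)/2 = (145.1577 − 2.4813)/2 = 71.3382 W.
|Δ| = 0.0000;  2% of max(1, |F·v|) = 1.4268.

yes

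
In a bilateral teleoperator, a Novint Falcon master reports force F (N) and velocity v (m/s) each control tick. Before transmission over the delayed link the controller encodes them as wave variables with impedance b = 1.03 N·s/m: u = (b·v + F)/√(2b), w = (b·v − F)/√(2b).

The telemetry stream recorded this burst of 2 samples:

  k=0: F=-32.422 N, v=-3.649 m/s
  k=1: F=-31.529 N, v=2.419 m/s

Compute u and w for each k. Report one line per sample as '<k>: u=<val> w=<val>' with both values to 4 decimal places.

0: u=-25.2081 w=19.9708
1: u=-20.2313 w=23.7033

k=0: b·v=1.03×(-3.649)=-3.7585; √(2b)=1.4353; u=(-3.7585+(-32.422))/1.4353=-25.2081, w=(-3.7585−(-32.422))/1.4353=19.9708
k=1: b·v=1.03×2.419=2.4916; √(2b)=1.4353; u=(2.4916+(-31.529))/1.4353=-20.2313, w=(2.4916−(-31.529))/1.4353=23.7033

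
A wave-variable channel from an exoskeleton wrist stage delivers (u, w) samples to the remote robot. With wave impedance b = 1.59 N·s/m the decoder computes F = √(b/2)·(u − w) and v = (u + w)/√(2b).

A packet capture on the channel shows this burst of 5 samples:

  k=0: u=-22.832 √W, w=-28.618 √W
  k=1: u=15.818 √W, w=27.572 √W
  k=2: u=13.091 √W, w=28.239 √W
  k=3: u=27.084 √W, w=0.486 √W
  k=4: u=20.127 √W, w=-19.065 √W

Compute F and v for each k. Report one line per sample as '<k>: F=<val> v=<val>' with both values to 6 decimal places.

0: F=5.158958 v=-28.851727
1: F=-10.480192 v=24.331904
2: F=-13.506377 v=23.176713
3: F=23.715514 v=15.460488
4: F=34.944674 v=0.595540

k=0: u−w=5.786000, u+w=-51.450000; √(b/2)=0.891628, √(2b)=1.783255; F=0.891628×5.786=5.158958, v=-51.450000/1.783255=-28.851727
k=1: u−w=-11.754000, u+w=43.390000; √(b/2)=0.891628, √(2b)=1.783255; F=0.891628×(-11.754)=-10.480192, v=43.390000/1.783255=24.331904
k=2: u−w=-15.148000, u+w=41.330000; √(b/2)=0.891628, √(2b)=1.783255; F=0.891628×(-15.148)=-13.506377, v=41.330000/1.783255=23.176713
k=3: u−w=26.598000, u+w=27.570000; √(b/2)=0.891628, √(2b)=1.783255; F=0.891628×26.598=23.715514, v=27.570000/1.783255=15.460488
k=4: u−w=39.192000, u+w=1.062000; √(b/2)=0.891628, √(2b)=1.783255; F=0.891628×39.192=34.944674, v=1.062000/1.783255=0.595540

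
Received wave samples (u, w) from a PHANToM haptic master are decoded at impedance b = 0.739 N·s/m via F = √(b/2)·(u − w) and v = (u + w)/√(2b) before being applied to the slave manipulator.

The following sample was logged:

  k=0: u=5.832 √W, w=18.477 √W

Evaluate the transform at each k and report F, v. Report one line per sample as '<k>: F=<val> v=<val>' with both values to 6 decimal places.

k=0: u−w=-12.645000, u+w=24.309000; √(b/2)=0.607865, √(2b)=1.215730; F=0.607865×(-12.645)=-7.686454, v=24.309000/1.215730=19.995390

0: F=-7.686454 v=19.995390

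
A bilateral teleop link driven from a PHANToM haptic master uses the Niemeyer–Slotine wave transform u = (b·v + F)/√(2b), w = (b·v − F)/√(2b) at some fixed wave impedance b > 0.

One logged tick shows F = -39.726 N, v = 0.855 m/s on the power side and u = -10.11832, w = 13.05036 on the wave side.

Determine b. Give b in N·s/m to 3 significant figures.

u + w = 2.9320;  u + w = √(2b)·v, so √(2b) = 2.9320/0.855 = 3.4293.
b = (√(2b))²/2 = 11.7600/2 = 5.8800.
(Check via u − w = 2F/√(2b): u − w = -23.1687, 2F/√(2b) = -23.1687.)

b = 5.88 N·s/m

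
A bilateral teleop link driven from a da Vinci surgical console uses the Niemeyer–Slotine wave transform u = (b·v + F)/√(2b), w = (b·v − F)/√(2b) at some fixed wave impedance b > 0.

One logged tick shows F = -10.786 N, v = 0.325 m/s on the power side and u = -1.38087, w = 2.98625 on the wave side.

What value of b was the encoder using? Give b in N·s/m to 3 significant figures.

b = 12.2 N·s/m

u + w = 1.6054;  u + w = √(2b)·v, so √(2b) = 1.6054/0.325 = 4.9396.
b = (√(2b))²/2 = 24.4000/2 = 12.2000.
(Check via u − w = 2F/√(2b): u − w = -4.3671, 2F/√(2b) = -4.3671.)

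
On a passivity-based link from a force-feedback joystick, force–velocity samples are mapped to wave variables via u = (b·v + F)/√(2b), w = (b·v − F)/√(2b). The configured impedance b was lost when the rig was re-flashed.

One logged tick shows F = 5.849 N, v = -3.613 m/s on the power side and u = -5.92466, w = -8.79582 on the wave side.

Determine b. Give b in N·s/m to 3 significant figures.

b = 8.3 N·s/m

u + w = -14.7205;  u + w = √(2b)·v, so √(2b) = -14.7205/(-3.613) = 4.0743.
b = (√(2b))²/2 = 16.6000/2 = 8.3000.
(Check via u − w = 2F/√(2b): u − w = 2.8712, 2F/√(2b) = 2.8712.)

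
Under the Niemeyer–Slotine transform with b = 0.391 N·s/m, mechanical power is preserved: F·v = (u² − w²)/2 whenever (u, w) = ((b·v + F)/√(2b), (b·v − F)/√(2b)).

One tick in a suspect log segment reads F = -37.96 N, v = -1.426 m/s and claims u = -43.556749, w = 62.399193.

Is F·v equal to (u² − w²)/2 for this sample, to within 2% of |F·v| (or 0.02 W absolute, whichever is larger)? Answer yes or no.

no

F·v = (-37.96)×(-1.426) = 54.130960 W.
(u² − w²)/2 = (1897.190383 − 3893.659287)/2 = -998.234452 W.
|Δ| = 1052.365412;  2% of max(1, |F·v|) = 1.082619.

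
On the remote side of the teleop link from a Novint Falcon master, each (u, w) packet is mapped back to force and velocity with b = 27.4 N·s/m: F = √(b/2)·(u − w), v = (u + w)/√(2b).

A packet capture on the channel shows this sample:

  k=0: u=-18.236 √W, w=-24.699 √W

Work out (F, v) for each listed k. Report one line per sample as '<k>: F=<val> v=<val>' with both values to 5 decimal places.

k=0: u−w=6.46300, u+w=-42.93500; √(b/2)=3.70135, √(2b)=7.40270; F=3.70135×6.463=23.92183, v=-42.93500/7.40270=-5.79991

0: F=23.92183 v=-5.79991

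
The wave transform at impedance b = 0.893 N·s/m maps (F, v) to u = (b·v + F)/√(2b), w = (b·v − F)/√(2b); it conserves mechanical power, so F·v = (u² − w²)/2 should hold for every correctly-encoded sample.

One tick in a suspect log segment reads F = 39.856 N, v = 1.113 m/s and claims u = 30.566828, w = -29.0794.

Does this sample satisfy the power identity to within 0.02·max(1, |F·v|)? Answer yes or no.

F·v = 39.856×1.113 = 44.359728 W.
(u² − w²)/2 = (934.330974 − 845.611504)/2 = 44.359735 W.
|Δ| = 0.000007;  2% of max(1, |F·v|) = 0.887195.

yes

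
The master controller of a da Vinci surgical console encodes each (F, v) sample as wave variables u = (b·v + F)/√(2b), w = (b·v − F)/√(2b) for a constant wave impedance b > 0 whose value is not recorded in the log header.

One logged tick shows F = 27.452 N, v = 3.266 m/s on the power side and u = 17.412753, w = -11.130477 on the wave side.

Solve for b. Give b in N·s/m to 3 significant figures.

b = 1.85 N·s/m

u + w = 6.282276;  u + w = √(2b)·v, so √(2b) = 6.282276/3.266 = 1.923538.
b = (√(2b))²/2 = 3.699999/2 = 1.850000.
(Check via u − w = 2F/√(2b): u − w = 28.543230, 2F/√(2b) = 28.543232.)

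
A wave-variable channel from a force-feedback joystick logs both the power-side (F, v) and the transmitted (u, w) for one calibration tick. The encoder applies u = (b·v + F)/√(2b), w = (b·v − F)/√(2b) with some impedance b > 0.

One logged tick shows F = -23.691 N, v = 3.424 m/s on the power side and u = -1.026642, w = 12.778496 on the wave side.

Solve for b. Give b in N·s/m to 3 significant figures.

b = 5.89 N·s/m

u + w = 11.751854;  u + w = √(2b)·v, so √(2b) = 11.751854/3.424 = 3.432200.
b = (√(2b))²/2 = 11.779999/2 = 5.890000.
(Check via u − w = 2F/√(2b): u − w = -13.805138, 2F/√(2b) = -13.805138.)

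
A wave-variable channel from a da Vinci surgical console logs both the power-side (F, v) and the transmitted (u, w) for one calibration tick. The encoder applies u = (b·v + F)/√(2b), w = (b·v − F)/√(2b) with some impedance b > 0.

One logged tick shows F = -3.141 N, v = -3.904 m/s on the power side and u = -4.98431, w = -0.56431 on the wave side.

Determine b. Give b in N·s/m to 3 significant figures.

u + w = -5.5486;  u + w = √(2b)·v, so √(2b) = -5.5486/(-3.904) = 1.4213.
b = (√(2b))²/2 = 2.0200/2 = 1.0100.
(Check via u − w = 2F/√(2b): u − w = -4.4200, 2F/√(2b) = -4.4200.)

b = 1.01 N·s/m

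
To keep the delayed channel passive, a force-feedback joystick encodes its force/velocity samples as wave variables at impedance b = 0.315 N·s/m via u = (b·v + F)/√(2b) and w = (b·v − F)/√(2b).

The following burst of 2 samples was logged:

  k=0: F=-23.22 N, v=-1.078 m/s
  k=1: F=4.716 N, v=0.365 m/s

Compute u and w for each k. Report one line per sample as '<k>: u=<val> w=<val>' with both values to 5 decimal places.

k=0: b·v=0.315×(-1.078)=-0.33957; √(2b)=0.79373; u=(-0.33957+(-23.22))/0.79373=-29.68227, w=(-0.33957−(-23.22))/0.79373=28.82663
k=1: b·v=0.315×0.365=0.11497; √(2b)=0.79373; u=(0.11497+4.716)/0.79373=6.08646, w=(0.11497−4.716)/0.79373=-5.79675

0: u=-29.68227 w=28.82663
1: u=6.08646 w=-5.79675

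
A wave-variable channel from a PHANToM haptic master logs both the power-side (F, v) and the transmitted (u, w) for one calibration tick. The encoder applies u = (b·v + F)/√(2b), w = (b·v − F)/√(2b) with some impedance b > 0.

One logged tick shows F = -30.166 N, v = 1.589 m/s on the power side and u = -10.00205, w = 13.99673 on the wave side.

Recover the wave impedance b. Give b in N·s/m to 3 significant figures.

u + w = 3.9947;  u + w = √(2b)·v, so √(2b) = 3.9947/1.589 = 2.5140.
b = (√(2b))²/2 = 6.3200/2 = 3.1600.
(Check via u − w = 2F/√(2b): u − w = -23.9988, 2F/√(2b) = -23.9988.)

b = 3.16 N·s/m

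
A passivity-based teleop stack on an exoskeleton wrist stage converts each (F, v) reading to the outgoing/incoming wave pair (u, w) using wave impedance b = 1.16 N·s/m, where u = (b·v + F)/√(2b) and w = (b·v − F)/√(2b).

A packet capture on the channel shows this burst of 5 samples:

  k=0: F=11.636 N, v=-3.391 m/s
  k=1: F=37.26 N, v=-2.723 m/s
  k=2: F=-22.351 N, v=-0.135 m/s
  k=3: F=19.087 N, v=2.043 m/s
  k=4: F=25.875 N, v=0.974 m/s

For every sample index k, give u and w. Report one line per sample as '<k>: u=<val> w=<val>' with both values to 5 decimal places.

k=0: b·v=1.16×(-3.391)=-3.93356; √(2b)=1.52315; u=(-3.93356+11.636)/1.52315=5.05690, w=(-3.93356−11.636)/1.52315=-10.22192
k=1: b·v=1.16×(-2.723)=-3.15868; √(2b)=1.52315; u=(-3.15868+37.26)/1.52315=22.38861, w=(-3.15868−37.26)/1.52315=-26.53616
k=2: b·v=1.16×(-0.135)=-0.15660; √(2b)=1.52315; u=(-0.15660+(-22.351))/1.52315=-14.77696, w=(-0.15660−(-22.351))/1.52315=14.57134
k=3: b·v=1.16×2.043=2.36988; √(2b)=1.52315; u=(2.36988+19.087)/1.52315=14.08713, w=(2.36988−19.087)/1.52315=-10.97533
k=4: b·v=1.16×0.974=1.12984; √(2b)=1.52315; u=(1.12984+25.875)/1.52315=17.72955, w=(1.12984−25.875)/1.52315=-16.24599

0: u=5.05690 w=-10.22192
1: u=22.38861 w=-26.53616
2: u=-14.77696 w=14.57134
3: u=14.08713 w=-10.97533
4: u=17.72955 w=-16.24599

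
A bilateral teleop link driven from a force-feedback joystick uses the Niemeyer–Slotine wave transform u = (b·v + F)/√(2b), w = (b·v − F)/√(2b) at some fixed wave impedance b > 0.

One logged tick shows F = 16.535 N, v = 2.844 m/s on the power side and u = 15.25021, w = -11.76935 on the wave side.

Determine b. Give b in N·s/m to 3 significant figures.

b = 0.749 N·s/m

u + w = 3.48086;  u + w = √(2b)·v, so √(2b) = 3.48086/2.844 = 1.22393.
b = (√(2b))²/2 = 1.49801/2 = 0.74900.
(Check via u − w = 2F/√(2b): u − w = 27.01956, 2F/√(2b) = 27.01950.)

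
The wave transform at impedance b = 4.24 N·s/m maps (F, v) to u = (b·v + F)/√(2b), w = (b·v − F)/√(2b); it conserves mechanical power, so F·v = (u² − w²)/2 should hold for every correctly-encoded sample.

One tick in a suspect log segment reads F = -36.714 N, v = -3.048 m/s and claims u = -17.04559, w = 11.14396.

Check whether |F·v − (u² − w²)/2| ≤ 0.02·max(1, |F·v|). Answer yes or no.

F·v = (-36.714)×(-3.048) = 111.90427 W.
(u² − w²)/2 = (290.55214 − 124.18784)/2 = 83.18215 W.
|Δ| = 28.72213;  2% of max(1, |F·v|) = 2.23809.

no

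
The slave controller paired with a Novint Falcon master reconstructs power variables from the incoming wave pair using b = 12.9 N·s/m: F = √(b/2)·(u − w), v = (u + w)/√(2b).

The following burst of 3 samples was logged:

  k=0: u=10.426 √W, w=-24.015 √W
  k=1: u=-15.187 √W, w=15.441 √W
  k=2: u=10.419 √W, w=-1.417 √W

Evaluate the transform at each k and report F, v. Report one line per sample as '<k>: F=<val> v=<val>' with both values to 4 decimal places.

k=0: u−w=34.4410, u+w=-13.5890; √(b/2)=2.5397, √(2b)=5.0794; F=2.5397×34.441=87.4693, v=-13.5890/5.0794=-2.6753
k=1: u−w=-30.6280, u+w=0.2540; √(b/2)=2.5397, √(2b)=5.0794; F=2.5397×(-30.628)=-77.7855, v=0.2540/5.0794=0.0500
k=2: u−w=11.8360, u+w=9.0020; √(b/2)=2.5397, √(2b)=5.0794; F=2.5397×11.836=30.0597, v=9.0020/5.0794=1.7723

0: F=87.4693 v=-2.6753
1: F=-77.7855 v=0.0500
2: F=30.0597 v=1.7723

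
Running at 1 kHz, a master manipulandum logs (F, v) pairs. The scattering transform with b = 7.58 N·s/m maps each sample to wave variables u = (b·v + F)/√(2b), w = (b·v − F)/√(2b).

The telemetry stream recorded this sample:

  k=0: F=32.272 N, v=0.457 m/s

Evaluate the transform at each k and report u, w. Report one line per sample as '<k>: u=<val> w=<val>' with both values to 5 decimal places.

0: u=9.17819 w=-7.39882

k=0: b·v=7.58×0.457=3.46406; √(2b)=3.89358; u=(3.46406+32.272)/3.89358=9.17819, w=(3.46406−32.272)/3.89358=-7.39882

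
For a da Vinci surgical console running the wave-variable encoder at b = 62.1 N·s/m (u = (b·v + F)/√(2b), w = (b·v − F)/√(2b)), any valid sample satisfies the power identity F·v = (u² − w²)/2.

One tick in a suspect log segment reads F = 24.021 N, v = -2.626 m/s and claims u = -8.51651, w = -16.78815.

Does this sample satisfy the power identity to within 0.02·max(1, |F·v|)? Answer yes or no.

no

F·v = 24.021×(-2.626) = -63.0791 W.
(u² − w²)/2 = (72.5309 − 281.8420)/2 = -104.6555 W.
|Δ| = 41.5764;  2% of max(1, |F·v|) = 1.2616.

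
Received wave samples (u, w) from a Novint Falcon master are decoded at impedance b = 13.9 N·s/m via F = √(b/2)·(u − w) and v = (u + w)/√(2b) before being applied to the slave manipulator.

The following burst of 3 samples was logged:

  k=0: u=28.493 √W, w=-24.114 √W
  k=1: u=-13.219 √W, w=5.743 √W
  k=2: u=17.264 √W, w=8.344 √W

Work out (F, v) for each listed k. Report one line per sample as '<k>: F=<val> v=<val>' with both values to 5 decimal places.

k=0: u−w=52.60700, u+w=4.37900; √(b/2)=2.63629, √(2b)=5.27257; F=2.63629×52.607=138.68706, v=4.37900/5.27257=0.83052
k=1: u−w=-18.96200, u+w=-7.47600; √(b/2)=2.63629, √(2b)=5.27257; F=2.63629×(-18.962)=-49.98924, v=-7.47600/5.27257=-1.41790
k=2: u−w=8.92000, u+w=25.60800; √(b/2)=2.63629, √(2b)=5.27257; F=2.63629×8.92=23.51566, v=25.60800/5.27257=4.85683

0: F=138.68706 v=0.83052
1: F=-49.98924 v=-1.41790
2: F=23.51566 v=4.85683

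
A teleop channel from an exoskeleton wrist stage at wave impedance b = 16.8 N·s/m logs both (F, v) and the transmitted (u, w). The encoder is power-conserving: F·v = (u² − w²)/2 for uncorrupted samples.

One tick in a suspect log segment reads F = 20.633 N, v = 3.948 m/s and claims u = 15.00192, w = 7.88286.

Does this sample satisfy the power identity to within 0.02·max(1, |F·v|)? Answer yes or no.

yes

F·v = 20.633×3.948 = 81.45908 W.
(u² − w²)/2 = (225.05760 − 62.13948)/2 = 81.45906 W.
|Δ| = 0.00002;  2% of max(1, |F·v|) = 1.62918.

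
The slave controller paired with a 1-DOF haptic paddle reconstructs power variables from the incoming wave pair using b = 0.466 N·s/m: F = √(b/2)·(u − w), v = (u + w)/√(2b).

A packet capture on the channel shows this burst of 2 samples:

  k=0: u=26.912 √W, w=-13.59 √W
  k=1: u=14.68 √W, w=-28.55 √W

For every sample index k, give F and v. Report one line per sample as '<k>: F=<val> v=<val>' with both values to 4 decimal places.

0: F=19.5503 v=13.7994
1: F=20.8672 v=-14.3671

k=0: u−w=40.5020, u+w=13.3220; √(b/2)=0.4827, √(2b)=0.9654; F=0.4827×40.502=19.5503, v=13.3220/0.9654=13.7994
k=1: u−w=43.2300, u+w=-13.8700; √(b/2)=0.4827, √(2b)=0.9654; F=0.4827×43.23=20.8672, v=-13.8700/0.9654=-14.3671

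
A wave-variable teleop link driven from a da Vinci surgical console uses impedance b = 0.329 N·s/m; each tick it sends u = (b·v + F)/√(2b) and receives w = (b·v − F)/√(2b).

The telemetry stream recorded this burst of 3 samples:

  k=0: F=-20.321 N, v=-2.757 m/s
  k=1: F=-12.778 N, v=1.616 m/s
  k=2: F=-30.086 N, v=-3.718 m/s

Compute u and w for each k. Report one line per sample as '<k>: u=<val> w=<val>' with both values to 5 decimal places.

0: u=-26.16961 w=23.93321
1: u=-15.09709 w=16.40794
2: u=-38.59751 w=35.58158

k=0: b·v=0.329×(-2.757)=-0.90705; √(2b)=0.81117; u=(-0.90705+(-20.321))/0.81117=-26.16961, w=(-0.90705−(-20.321))/0.81117=23.93321
k=1: b·v=0.329×1.616=0.53166; √(2b)=0.81117; u=(0.53166+(-12.778))/0.81117=-15.09709, w=(0.53166−(-12.778))/0.81117=16.40794
k=2: b·v=0.329×(-3.718)=-1.22322; √(2b)=0.81117; u=(-1.22322+(-30.086))/0.81117=-38.59751, w=(-1.22322−(-30.086))/0.81117=35.58158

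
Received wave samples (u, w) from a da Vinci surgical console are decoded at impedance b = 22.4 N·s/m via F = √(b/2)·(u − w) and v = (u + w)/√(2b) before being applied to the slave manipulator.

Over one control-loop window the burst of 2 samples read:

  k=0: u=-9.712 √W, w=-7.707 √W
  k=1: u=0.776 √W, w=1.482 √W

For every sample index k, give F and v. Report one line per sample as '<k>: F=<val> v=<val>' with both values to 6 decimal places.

0: F=-6.710013 v=-2.602461
1: F=-2.362728 v=0.337353

k=0: u−w=-2.005000, u+w=-17.419000; √(b/2)=3.346640, √(2b)=6.693280; F=3.346640×(-2.005)=-6.710013, v=-17.419000/6.693280=-2.602461
k=1: u−w=-0.706000, u+w=2.258000; √(b/2)=3.346640, √(2b)=6.693280; F=3.346640×(-0.706)=-2.362728, v=2.258000/6.693280=0.337353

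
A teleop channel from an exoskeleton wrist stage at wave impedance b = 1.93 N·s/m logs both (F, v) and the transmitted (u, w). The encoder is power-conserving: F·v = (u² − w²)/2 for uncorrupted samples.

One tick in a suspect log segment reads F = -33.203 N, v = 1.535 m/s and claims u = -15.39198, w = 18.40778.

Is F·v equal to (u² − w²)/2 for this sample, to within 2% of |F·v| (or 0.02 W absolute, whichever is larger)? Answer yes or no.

F·v = (-33.203)×1.535 = -50.9666 W.
(u² − w²)/2 = (236.9130 − 338.8464)/2 = -50.9667 W.
|Δ| = 0.0001;  2% of max(1, |F·v|) = 1.0193.

yes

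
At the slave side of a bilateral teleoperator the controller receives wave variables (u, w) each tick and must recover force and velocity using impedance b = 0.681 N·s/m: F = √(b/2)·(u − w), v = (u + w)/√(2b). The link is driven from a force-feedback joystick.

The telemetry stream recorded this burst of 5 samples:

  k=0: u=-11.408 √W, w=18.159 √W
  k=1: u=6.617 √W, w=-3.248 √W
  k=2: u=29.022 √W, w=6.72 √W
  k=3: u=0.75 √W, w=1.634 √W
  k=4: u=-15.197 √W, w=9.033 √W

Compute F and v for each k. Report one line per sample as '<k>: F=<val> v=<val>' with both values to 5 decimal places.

0: F=-17.25305 v=5.78468
1: F=5.75646 v=2.88677
2: F=13.01375 v=30.62600
3: F=-0.51584 v=2.04276
4: F=-14.13878 v=-5.28170

k=0: u−w=-29.56700, u+w=6.75100; √(b/2)=0.58352, √(2b)=1.16705; F=0.58352×(-29.567)=-17.25305, v=6.75100/1.16705=5.78468
k=1: u−w=9.86500, u+w=3.36900; √(b/2)=0.58352, √(2b)=1.16705; F=0.58352×9.865=5.75646, v=3.36900/1.16705=2.88677
k=2: u−w=22.30200, u+w=35.74200; √(b/2)=0.58352, √(2b)=1.16705; F=0.58352×22.302=13.01375, v=35.74200/1.16705=30.62600
k=3: u−w=-0.88400, u+w=2.38400; √(b/2)=0.58352, √(2b)=1.16705; F=0.58352×(-0.884)=-0.51584, v=2.38400/1.16705=2.04276
k=4: u−w=-24.23000, u+w=-6.16400; √(b/2)=0.58352, √(2b)=1.16705; F=0.58352×(-24.23)=-14.13878, v=-6.16400/1.16705=-5.28170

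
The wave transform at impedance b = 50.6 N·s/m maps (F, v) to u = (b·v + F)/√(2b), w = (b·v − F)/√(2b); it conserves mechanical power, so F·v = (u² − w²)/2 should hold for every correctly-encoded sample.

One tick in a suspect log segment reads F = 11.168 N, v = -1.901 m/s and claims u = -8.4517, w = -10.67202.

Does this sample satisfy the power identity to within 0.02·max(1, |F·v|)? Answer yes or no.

F·v = 11.168×(-1.901) = -21.2304 W.
(u² − w²)/2 = (71.4312 − 113.8920)/2 = -21.2304 W.
|Δ| = 0.0000;  2% of max(1, |F·v|) = 0.4246.

yes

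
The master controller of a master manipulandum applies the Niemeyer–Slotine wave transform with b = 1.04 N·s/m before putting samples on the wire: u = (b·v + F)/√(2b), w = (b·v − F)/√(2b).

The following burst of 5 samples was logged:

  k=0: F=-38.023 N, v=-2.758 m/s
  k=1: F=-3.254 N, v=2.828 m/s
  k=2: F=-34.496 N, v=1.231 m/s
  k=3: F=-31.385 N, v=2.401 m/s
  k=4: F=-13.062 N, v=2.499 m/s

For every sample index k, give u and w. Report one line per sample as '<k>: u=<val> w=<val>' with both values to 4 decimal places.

0: u=-28.3530 w=24.3754
1: u=-0.2169 w=4.2955
2: u=-23.0310 w=24.8064
3: u=-20.0302 w=23.4930
4: u=-7.2548 w=10.8589

k=0: b·v=1.04×(-2.758)=-2.8683; √(2b)=1.4422; u=(-2.8683+(-38.023))/1.4422=-28.3530, w=(-2.8683−(-38.023))/1.4422=24.3754
k=1: b·v=1.04×2.828=2.9411; √(2b)=1.4422; u=(2.9411+(-3.254))/1.4422=-0.2169, w=(2.9411−(-3.254))/1.4422=4.2955
k=2: b·v=1.04×1.231=1.2802; √(2b)=1.4422; u=(1.2802+(-34.496))/1.4422=-23.0310, w=(1.2802−(-34.496))/1.4422=24.8064
k=3: b·v=1.04×2.401=2.4970; √(2b)=1.4422; u=(2.4970+(-31.385))/1.4422=-20.0302, w=(2.4970−(-31.385))/1.4422=23.4930
k=4: b·v=1.04×2.499=2.5990; √(2b)=1.4422; u=(2.5990+(-13.062))/1.4422=-7.2548, w=(2.5990−(-13.062))/1.4422=10.8589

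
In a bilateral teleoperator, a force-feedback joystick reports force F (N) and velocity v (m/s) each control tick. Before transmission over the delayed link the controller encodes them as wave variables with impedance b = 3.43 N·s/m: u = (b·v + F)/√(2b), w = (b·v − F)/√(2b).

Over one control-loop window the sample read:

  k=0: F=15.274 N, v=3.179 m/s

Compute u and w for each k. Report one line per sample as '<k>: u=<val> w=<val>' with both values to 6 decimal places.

0: u=9.994795 w=-1.668485

k=0: b·v=3.43×3.179=10.903970; √(2b)=2.619160; u=(10.903970+15.274)/2.619160=9.994795, w=(10.903970−15.274)/2.619160=-1.668485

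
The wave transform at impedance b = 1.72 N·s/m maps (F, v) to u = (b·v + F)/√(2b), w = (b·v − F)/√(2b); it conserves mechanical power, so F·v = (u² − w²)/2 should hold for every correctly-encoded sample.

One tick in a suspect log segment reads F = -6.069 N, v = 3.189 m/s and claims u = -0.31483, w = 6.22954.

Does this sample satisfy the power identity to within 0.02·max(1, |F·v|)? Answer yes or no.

yes

F·v = (-6.069)×3.189 = -19.35404 W.
(u² − w²)/2 = (0.09912 − 38.80717)/2 = -19.35403 W.
|Δ| = 0.00002;  2% of max(1, |F·v|) = 0.38708.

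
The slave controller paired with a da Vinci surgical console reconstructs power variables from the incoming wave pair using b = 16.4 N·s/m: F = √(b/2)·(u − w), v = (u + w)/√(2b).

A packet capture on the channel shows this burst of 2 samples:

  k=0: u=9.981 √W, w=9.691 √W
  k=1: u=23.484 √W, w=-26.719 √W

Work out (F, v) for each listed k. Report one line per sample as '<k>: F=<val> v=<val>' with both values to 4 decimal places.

k=0: u−w=0.2900, u+w=19.6720; √(b/2)=2.8636, √(2b)=5.7271; F=2.8636×0.29=0.8304, v=19.6720/5.7271=3.4349
k=1: u−w=50.2030, u+w=-3.2350; √(b/2)=2.8636, √(2b)=5.7271; F=2.8636×50.203=143.7595, v=-3.2350/5.7271=-0.5649

0: F=0.8304 v=3.4349
1: F=143.7595 v=-0.5649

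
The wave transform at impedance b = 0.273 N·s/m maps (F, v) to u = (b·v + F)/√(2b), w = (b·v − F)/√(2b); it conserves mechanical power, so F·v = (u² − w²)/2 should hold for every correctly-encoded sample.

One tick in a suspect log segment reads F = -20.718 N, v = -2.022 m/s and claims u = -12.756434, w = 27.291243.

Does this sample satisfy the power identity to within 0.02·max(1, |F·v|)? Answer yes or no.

no

F·v = (-20.718)×(-2.022) = 41.891796 W.
(u² − w²)/2 = (162.726608 − 744.811944)/2 = -291.042668 W.
|Δ| = 332.934464;  2% of max(1, |F·v|) = 0.837836.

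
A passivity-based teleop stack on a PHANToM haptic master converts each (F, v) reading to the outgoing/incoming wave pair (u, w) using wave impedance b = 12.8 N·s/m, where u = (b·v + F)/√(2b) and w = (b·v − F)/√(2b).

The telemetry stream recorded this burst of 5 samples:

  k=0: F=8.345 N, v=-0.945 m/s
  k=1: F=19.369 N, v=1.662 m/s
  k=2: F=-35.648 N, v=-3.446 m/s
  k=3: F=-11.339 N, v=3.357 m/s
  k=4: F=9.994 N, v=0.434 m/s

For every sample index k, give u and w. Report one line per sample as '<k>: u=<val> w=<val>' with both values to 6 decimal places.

0: u=-0.741356 w=-4.040007
1: u=8.032699 w=0.376430
2: u=-15.763322 w=-1.672212
3: u=6.251546 w=10.733680
4: u=3.073180 w=-0.877295

k=0: b·v=12.8×(-0.945)=-12.096000; √(2b)=5.059644; u=(-12.096000+8.345)/5.059644=-0.741356, w=(-12.096000−8.345)/5.059644=-4.040007
k=1: b·v=12.8×1.662=21.273600; √(2b)=5.059644; u=(21.273600+19.369)/5.059644=8.032699, w=(21.273600−19.369)/5.059644=0.376430
k=2: b·v=12.8×(-3.446)=-44.108800; √(2b)=5.059644; u=(-44.108800+(-35.648))/5.059644=-15.763322, w=(-44.108800−(-35.648))/5.059644=-1.672212
k=3: b·v=12.8×3.357=42.969600; √(2b)=5.059644; u=(42.969600+(-11.339))/5.059644=6.251546, w=(42.969600−(-11.339))/5.059644=10.733680
k=4: b·v=12.8×0.434=5.555200; √(2b)=5.059644; u=(5.555200+9.994)/5.059644=3.073180, w=(5.555200−9.994)/5.059644=-0.877295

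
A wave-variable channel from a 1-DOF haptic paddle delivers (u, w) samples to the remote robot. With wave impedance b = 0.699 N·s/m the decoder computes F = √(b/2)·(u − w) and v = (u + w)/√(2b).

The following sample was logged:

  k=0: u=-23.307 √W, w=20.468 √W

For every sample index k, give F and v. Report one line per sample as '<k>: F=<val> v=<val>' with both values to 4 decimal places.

k=0: u−w=-43.7750, u+w=-2.8390; √(b/2)=0.5912, √(2b)=1.1824; F=0.5912×(-43.775)=-25.8791, v=-2.8390/1.1824=-2.4011

0: F=-25.8791 v=-2.4011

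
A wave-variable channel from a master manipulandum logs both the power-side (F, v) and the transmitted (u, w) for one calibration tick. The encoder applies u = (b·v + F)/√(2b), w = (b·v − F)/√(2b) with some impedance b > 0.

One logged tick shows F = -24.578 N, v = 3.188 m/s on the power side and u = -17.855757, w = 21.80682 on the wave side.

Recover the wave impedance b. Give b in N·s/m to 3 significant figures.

b = 0.768 N·s/m

u + w = 3.951063;  u + w = √(2b)·v, so √(2b) = 3.951063/3.188 = 1.239355.
b = (√(2b))²/2 = 1.536000/2 = 0.768000.
(Check via u − w = 2F/√(2b): u − w = -39.662577, 2F/√(2b) = -39.662574.)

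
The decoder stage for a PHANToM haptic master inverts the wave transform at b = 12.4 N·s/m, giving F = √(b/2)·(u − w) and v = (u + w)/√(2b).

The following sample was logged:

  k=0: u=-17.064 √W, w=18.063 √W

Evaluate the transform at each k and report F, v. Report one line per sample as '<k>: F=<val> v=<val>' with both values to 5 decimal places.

k=0: u−w=-35.12700, u+w=0.99900; √(b/2)=2.48998, √(2b)=4.97996; F=2.48998×(-35.127)=-87.46552, v=0.99900/4.97996=0.20060

0: F=-87.46552 v=0.20060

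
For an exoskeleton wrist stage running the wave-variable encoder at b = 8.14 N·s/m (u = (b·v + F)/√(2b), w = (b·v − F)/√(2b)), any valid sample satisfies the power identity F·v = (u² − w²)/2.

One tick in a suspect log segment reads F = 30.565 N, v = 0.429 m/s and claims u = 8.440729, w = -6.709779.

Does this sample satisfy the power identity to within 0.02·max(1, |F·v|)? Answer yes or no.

yes

F·v = 30.565×0.429 = 13.112385 W.
(u² − w²)/2 = (71.245906 − 45.021134)/2 = 13.112386 W.
|Δ| = 0.000001;  2% of max(1, |F·v|) = 0.262248.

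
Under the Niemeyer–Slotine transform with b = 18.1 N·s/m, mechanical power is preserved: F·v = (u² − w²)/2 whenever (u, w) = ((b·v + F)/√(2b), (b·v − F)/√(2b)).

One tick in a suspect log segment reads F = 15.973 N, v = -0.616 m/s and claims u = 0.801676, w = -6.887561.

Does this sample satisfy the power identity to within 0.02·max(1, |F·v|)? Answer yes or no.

no

F·v = 15.973×(-0.616) = -9.839368 W.
(u² − w²)/2 = (0.642684 − 47.438497)/2 = -23.397906 W.
|Δ| = 13.558538;  2% of max(1, |F·v|) = 0.196787.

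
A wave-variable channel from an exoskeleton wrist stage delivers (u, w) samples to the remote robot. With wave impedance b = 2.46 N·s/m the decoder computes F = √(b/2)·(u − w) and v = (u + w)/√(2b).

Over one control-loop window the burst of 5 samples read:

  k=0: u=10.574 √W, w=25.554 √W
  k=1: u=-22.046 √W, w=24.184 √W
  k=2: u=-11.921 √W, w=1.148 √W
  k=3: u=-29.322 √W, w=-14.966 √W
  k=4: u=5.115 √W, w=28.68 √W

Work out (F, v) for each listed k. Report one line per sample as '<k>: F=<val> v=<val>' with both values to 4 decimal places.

k=0: u−w=-14.9800, u+w=36.1280; √(b/2)=1.1091, √(2b)=2.2181; F=1.1091×(-14.98)=-16.6136, v=36.1280/2.2181=16.2878
k=1: u−w=-46.2300, u+w=2.1380; √(b/2)=1.1091, √(2b)=2.2181; F=1.1091×(-46.23)=-51.2716, v=2.1380/2.2181=0.9639
k=2: u−w=-13.0690, u+w=-10.7730; √(b/2)=1.1091, √(2b)=2.2181; F=1.1091×(-13.069)=-14.4942, v=-10.7730/2.2181=-4.8568
k=3: u−w=-14.3560, u+w=-44.2880; √(b/2)=1.1091, √(2b)=2.2181; F=1.1091×(-14.356)=-15.9216, v=-44.2880/2.2181=-19.9666
k=4: u−w=-23.5650, u+w=33.7950; √(b/2)=1.1091, √(2b)=2.2181; F=1.1091×(-23.565)=-26.1348, v=33.7950/2.2181=15.2360

0: F=-16.6136 v=16.2878
1: F=-51.2716 v=0.9639
2: F=-14.4942 v=-4.8568
3: F=-15.9216 v=-19.9666
4: F=-26.1348 v=15.2360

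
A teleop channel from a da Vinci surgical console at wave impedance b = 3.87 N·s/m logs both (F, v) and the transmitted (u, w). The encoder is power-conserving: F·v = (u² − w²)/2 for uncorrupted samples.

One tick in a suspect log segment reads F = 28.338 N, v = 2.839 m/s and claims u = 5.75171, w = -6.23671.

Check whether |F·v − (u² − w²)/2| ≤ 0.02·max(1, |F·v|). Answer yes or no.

F·v = 28.338×2.839 = 80.4516 W.
(u² − w²)/2 = (33.0822 − 38.8966)/2 = -2.9072 W.
|Δ| = 83.3588;  2% of max(1, |F·v|) = 1.6090.

no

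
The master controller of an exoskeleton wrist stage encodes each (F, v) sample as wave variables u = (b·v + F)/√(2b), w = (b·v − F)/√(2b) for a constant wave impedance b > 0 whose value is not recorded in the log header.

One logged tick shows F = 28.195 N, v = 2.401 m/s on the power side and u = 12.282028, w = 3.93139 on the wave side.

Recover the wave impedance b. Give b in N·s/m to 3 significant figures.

u + w = 16.213418;  u + w = √(2b)·v, so √(2b) = 16.213418/2.401 = 6.752777.
b = (√(2b))²/2 = 45.600000/2 = 22.800000.
(Check via u − w = 2F/√(2b): u − w = 8.350638, 2F/√(2b) = 8.350638.)

b = 22.8 N·s/m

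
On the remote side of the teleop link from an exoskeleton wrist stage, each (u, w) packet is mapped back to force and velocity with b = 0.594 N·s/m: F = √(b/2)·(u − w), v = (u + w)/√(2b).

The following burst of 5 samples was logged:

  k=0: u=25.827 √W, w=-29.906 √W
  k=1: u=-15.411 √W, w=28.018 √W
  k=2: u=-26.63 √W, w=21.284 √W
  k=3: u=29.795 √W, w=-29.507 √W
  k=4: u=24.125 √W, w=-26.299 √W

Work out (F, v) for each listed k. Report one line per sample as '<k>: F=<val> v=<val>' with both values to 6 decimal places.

0: F=30.373207 v=-3.742359
1: F=-23.667809 v=11.566542
2: F=-26.112031 v=-4.904794
3: F=32.318230 v=0.264231
4: F=27.479923 v=-1.994579

k=0: u−w=55.733000, u+w=-4.079000; √(b/2)=0.544977, √(2b)=1.089954; F=0.544977×55.733=30.373207, v=-4.079000/1.089954=-3.742359
k=1: u−w=-43.429000, u+w=12.607000; √(b/2)=0.544977, √(2b)=1.089954; F=0.544977×(-43.429)=-23.667809, v=12.607000/1.089954=11.566542
k=2: u−w=-47.914000, u+w=-5.346000; √(b/2)=0.544977, √(2b)=1.089954; F=0.544977×(-47.914)=-26.112031, v=-5.346000/1.089954=-4.904794
k=3: u−w=59.302000, u+w=0.288000; √(b/2)=0.544977, √(2b)=1.089954; F=0.544977×59.302=32.318230, v=0.288000/1.089954=0.264231
k=4: u−w=50.424000, u+w=-2.174000; √(b/2)=0.544977, √(2b)=1.089954; F=0.544977×50.424=27.479923, v=-2.174000/1.089954=-1.994579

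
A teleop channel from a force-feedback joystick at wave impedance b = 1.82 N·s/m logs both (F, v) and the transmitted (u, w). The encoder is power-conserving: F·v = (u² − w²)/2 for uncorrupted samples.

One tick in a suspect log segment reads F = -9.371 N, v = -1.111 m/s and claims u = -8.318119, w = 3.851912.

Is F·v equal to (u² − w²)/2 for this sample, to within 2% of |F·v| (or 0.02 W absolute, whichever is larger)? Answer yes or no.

no

F·v = (-9.371)×(-1.111) = 10.411181 W.
(u² − w²)/2 = (69.191104 − 14.837226)/2 = 27.176939 W.
|Δ| = 16.765758;  2% of max(1, |F·v|) = 0.208224.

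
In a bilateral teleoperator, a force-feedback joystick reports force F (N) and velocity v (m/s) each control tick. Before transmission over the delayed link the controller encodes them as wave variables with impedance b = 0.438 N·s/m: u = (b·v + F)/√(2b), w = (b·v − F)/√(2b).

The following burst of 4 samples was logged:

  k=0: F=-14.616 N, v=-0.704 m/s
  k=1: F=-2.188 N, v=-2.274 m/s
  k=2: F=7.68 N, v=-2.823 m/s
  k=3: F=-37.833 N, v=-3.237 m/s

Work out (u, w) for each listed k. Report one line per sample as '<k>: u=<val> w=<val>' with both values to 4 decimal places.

0: u=-15.9457 w=15.2868
1: u=-3.4019 w=1.2736
2: u=6.8845 w=-9.5267
3: u=-41.9369 w=38.9073

k=0: b·v=0.438×(-0.704)=-0.3084; √(2b)=0.9359; u=(-0.3084+(-14.616))/0.9359=-15.9457, w=(-0.3084−(-14.616))/0.9359=15.2868
k=1: b·v=0.438×(-2.274)=-0.9960; √(2b)=0.9359; u=(-0.9960+(-2.188))/0.9359=-3.4019, w=(-0.9960−(-2.188))/0.9359=1.2736
k=2: b·v=0.438×(-2.823)=-1.2365; √(2b)=0.9359; u=(-1.2365+7.68)/0.9359=6.8845, w=(-1.2365−7.68)/0.9359=-9.5267
k=3: b·v=0.438×(-3.237)=-1.4178; √(2b)=0.9359; u=(-1.4178+(-37.833))/0.9359=-41.9369, w=(-1.4178−(-37.833))/0.9359=38.9073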